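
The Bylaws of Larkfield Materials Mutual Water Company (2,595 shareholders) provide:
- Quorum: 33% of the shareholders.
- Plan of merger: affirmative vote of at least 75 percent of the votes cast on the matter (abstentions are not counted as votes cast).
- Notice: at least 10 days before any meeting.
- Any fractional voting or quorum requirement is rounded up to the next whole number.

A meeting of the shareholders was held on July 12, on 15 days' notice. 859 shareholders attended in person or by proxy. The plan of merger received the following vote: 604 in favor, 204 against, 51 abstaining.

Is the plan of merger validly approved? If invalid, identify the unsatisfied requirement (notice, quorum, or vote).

Notice: 15 days given; 10 required. Satisfied.
Quorum: 33% of 2,595 = 856.35, rounded up to 857; 859 present. Satisfied.
Vote: requires three-fourths of the votes cast (859 − 51 abstaining = 808); 3/4 of 808 = 606, so 606 needed; 604 in favor. Not satisfied.

Invalid — vote requirement not satisfied.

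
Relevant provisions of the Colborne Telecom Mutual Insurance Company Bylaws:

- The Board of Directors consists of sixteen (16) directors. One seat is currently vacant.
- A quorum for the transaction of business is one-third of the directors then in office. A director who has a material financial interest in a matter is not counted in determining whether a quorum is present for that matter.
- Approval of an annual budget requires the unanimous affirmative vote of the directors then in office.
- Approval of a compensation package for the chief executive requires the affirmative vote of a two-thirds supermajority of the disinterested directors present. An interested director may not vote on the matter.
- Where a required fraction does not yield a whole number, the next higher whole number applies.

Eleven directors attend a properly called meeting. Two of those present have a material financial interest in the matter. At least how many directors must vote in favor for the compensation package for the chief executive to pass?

The compensation package for the chief executive requires two-thirds of the disinterested directors present (11 − 2 = 9).
2/3 of 9 = 6.

6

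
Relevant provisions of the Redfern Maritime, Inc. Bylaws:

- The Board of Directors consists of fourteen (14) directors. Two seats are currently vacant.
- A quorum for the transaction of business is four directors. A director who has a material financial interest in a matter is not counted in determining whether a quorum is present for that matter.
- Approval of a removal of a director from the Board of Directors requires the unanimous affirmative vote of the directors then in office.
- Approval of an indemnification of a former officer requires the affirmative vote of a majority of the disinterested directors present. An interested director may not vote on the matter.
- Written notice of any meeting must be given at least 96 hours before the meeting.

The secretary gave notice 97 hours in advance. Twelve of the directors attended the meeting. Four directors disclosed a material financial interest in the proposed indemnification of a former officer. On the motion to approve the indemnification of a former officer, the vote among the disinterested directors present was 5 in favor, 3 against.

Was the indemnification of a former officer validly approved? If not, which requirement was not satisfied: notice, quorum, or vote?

Notice: 97 hours given; 96 required (97 ≥ 96). Satisfied.
Quorum: 12 present, but the 4 interested directors do not count, leaving 8. Quorum is 4. Satisfied.
Vote: the indemnification of a former officer requires a majority of the disinterested directors present (12 − 4 = 8). A majority of 8 is 5, so 5 affirmative votes are needed; 5 voted in favor. Satisfied.

Valid — all requirements satisfied.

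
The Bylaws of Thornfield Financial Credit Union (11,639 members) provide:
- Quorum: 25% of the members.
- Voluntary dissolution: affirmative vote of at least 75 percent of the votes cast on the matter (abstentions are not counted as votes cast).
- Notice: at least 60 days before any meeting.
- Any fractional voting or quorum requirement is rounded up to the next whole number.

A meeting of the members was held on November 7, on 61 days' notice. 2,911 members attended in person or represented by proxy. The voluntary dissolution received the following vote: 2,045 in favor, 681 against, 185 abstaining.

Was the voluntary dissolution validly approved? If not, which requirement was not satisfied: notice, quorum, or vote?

Notice: 61 days given; 60 required. Satisfied.
Quorum: 25% of 11,639 = 2,909.75, rounded up to 2,910; 2,911 present. Satisfied.
Vote: requires three-fourths of the votes cast (2,911 − 185 abstaining = 2,726); 3/4 of 2726 = 2044.50, rounded up to 2045, so 2,045 needed; 2,045 in favor. Satisfied.

Valid — all requirements satisfied.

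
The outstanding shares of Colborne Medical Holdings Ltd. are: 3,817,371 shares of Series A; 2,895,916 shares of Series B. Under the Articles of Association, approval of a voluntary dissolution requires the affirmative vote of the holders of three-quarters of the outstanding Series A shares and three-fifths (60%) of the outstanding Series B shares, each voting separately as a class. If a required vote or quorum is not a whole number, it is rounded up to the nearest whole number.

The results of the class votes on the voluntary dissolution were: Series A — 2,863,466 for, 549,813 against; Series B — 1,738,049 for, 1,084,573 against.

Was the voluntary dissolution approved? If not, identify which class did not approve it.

Series A: 3/4 of 3817371 = 2863028.25, rounded up to 2863029; 2,863,029 required, 2,863,466 in favor — approved.
Series B: 3/5 of 2895916 = 1737549.60, rounded up to 1737550; 1,737,550 required, 1,738,049 in favor — approved.

Approved — every class gave the required vote.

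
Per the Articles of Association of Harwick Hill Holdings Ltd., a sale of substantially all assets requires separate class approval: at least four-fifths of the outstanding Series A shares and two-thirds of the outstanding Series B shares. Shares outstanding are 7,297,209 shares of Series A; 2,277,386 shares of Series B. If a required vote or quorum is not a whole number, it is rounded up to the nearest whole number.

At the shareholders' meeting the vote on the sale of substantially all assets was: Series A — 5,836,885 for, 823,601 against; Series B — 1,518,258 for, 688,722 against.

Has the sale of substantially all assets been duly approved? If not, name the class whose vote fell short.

Series A: 4/5 of 7297209 = 5837767.20, rounded up to 5837768; 5,837,768 required, 5,836,885 in favor — not approved.
Series B: 2/3 of 2277386 = 1518257.33, rounded up to 1518258; 1,518,258 required, 1,518,258 in favor — approved.

Not approved — the Series A shares did not give the required vote.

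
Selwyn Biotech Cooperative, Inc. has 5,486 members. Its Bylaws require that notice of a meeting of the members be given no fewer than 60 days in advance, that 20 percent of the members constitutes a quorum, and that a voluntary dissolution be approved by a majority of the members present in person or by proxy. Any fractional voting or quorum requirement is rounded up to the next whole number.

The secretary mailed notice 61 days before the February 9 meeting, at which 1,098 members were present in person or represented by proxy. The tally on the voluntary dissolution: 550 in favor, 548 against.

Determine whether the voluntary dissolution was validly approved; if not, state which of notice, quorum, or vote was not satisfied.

Valid — all requirements satisfied.

Notice: 61 days given; 60 required. Satisfied.
Quorum: 20% of 5,486 = 1,097.20, rounded up to 1,098; 1,098 present. Satisfied.
Vote: requires a majority of those present (1,098); a majority of 1098 is 550, so 550 needed; 550 in favor. Satisfied.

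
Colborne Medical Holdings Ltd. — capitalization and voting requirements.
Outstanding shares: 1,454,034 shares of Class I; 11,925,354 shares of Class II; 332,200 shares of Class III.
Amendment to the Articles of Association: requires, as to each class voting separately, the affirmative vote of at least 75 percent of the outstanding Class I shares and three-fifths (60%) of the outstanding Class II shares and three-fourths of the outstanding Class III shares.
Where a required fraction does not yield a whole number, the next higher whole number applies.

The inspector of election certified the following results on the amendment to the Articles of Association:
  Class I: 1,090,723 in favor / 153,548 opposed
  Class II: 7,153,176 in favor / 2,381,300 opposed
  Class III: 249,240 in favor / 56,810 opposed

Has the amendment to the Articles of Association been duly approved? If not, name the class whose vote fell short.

Not approved — the Class II shares did not give the required vote.

Class I: 3/4 of 1454034 = 1090525.50, rounded up to 1090526; 1,090,526 required, 1,090,723 in favor — approved.
Class II: 3/5 of 11925354 = 7155212.40, rounded up to 7155213; 7,155,213 required, 7,153,176 in favor — not approved.
Class III: 3/4 of 332200 = 249150; 249,150 required, 249,240 in favor — approved.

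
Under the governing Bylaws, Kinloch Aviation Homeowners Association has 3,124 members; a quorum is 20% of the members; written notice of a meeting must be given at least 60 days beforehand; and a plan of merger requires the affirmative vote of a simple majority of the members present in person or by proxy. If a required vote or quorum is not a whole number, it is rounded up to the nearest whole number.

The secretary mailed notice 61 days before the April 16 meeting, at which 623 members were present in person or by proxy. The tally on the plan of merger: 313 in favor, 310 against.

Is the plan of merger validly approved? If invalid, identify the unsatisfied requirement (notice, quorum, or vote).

Invalid — quorum requirement not satisfied.

Notice: 61 days given; 60 required. Satisfied.
Quorum: 20% of 3,124 = 624.80, rounded up to 625; 623 present. Not satisfied.
Vote: requires a majority of those present (623); a majority of 623 is 312, so 312 needed; 313 in favor. Satisfied.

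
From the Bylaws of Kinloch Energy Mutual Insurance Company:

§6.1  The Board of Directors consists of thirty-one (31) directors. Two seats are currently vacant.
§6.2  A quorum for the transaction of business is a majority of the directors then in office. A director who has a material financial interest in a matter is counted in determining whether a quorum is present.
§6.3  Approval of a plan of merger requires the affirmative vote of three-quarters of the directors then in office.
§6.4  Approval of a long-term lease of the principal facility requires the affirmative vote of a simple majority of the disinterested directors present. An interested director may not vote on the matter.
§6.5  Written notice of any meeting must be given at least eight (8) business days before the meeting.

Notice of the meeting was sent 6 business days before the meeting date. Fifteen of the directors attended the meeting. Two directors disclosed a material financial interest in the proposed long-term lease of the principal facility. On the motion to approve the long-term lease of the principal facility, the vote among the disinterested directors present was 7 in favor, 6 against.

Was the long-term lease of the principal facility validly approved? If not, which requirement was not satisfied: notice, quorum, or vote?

Invalid — notice requirement not satisfied.

Notice: 6 business days given; 8 required (6 < 8). Not satisfied.
Quorum: 15 present (interested directors count toward quorum); quorum is 15. Satisfied.
Vote: the long-term lease of the principal facility requires a majority of the disinterested directors present (15 − 2 = 13). A majority of 13 is 7, so 7 affirmative votes are needed; 7 voted in favor. Satisfied.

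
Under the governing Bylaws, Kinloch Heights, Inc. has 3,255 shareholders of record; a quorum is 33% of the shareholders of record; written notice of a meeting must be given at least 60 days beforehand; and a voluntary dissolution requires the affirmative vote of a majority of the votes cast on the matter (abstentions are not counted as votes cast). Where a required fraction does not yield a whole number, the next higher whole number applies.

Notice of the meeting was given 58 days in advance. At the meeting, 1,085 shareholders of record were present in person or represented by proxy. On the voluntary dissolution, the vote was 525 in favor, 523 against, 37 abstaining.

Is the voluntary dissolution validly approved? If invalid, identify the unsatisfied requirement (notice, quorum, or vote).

Notice: 58 days given; 60 required. Not satisfied.
Quorum: 33% of 3,255 = 1,074.15, rounded up to 1,075; 1,085 present. Satisfied.
Vote: requires a majority of the votes cast (1,085 − 37 abstaining = 1,048); a majority of 1048 is 525, so 525 needed; 525 in favor. Satisfied.

Invalid — notice requirement not satisfied.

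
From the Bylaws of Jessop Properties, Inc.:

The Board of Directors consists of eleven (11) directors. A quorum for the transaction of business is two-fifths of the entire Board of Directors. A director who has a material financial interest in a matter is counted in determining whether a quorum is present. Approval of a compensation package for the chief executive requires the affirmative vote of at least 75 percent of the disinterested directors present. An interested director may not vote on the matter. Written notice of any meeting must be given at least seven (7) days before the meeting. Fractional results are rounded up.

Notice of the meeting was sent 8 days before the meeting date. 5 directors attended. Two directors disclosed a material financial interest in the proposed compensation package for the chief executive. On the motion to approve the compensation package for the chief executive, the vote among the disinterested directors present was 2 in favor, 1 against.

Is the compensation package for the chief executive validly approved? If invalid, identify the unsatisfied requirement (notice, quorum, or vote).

Notice: 8 days given; 7 required (8 ≥ 7). Satisfied.
Quorum: 5 present (interested directors count toward quorum); quorum is 5. Satisfied.
Vote: the compensation package for the chief executive requires three-fourths of the disinterested directors present (5 − 2 = 3). 3/4 of 3 = 2.25, rounded up to 3, so 3 affirmative votes are needed; 2 voted in favor. Not satisfied.

Invalid — vote requirement not satisfied.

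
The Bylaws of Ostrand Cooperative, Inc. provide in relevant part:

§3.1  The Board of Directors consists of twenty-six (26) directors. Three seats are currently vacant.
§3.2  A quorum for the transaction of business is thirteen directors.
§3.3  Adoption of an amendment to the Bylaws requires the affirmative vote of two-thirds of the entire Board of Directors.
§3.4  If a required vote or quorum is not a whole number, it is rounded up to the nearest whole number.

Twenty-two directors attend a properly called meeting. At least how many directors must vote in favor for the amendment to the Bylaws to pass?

The amendment to the Bylaws requires two-thirds of the entire Board of Directors (26).
2/3 of 26 = 17.33, rounded up to 18.

18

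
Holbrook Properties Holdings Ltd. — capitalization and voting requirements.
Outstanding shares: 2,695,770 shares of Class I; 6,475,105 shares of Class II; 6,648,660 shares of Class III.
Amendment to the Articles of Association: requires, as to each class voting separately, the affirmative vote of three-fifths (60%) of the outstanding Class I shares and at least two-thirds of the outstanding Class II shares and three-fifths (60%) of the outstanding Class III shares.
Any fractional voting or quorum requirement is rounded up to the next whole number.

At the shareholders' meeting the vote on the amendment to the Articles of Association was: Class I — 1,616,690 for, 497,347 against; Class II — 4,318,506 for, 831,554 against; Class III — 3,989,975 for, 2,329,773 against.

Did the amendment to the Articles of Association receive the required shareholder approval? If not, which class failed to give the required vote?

Not approved — the Class I shares did not give the required vote.

Class I: 3/5 of 2695770 = 1617462; 1,617,462 required, 1,616,690 in favor — not approved.
Class II: 2/3 of 6475105 = 4316736.67, rounded up to 4316737; 4,316,737 required, 4,318,506 in favor — approved.
Class III: 3/5 of 6648660 = 3989196; 3,989,196 required, 3,989,975 in favor — approved.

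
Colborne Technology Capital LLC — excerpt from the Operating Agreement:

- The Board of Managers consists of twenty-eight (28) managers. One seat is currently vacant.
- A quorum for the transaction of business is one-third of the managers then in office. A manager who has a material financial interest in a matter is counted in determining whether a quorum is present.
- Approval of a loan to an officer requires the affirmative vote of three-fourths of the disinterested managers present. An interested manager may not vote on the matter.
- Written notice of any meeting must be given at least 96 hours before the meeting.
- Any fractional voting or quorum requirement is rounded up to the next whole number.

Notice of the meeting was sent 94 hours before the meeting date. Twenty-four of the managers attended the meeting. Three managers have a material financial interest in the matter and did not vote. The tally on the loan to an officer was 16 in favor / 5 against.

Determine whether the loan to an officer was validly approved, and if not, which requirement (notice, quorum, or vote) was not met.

Invalid — notice requirement not satisfied.

Notice: 94 hours given; 96 required (94 < 96). Not satisfied.
Quorum: 24 present (interested managers count toward quorum); quorum is 9. Satisfied.
Vote: the loan to an officer requires three-fourths of the disinterested managers present (24 − 3 = 21). 3/4 of 21 = 15.75, rounded up to 16, so 16 affirmative votes are needed; 16 voted in favor. Satisfied.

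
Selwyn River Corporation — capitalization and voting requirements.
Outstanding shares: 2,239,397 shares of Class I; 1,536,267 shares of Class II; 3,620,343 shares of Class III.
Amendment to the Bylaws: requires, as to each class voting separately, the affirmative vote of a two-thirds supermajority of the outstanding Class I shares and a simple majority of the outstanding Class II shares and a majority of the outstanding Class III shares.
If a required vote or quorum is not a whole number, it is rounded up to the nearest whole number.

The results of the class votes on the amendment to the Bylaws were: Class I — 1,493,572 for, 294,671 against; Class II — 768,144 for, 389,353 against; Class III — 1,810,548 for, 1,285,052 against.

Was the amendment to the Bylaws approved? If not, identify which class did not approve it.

Class I: 2/3 of 2239397 = 1492931.33, rounded up to 1492932; 1,492,932 required, 1,493,572 in favor — approved.
Class II: a majority of 1536267 is 768134; 768,134 required, 768,144 in favor — approved.
Class III: a majority of 3620343 is 1810172; 1,810,172 required, 1,810,548 in favor — approved.

Approved — every class gave the required vote.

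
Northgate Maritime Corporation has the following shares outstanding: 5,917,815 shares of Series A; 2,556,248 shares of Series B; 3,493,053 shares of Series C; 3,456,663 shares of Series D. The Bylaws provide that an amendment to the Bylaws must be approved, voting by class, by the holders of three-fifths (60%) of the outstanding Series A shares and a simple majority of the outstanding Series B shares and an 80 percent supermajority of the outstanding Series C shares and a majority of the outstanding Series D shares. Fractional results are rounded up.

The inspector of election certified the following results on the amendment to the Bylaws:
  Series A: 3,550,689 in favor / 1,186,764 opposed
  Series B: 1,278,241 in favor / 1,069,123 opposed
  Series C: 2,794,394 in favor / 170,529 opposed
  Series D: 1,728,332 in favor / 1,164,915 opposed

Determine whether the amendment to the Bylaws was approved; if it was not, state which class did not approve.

Series A: 3/5 of 5917815 = 3550689; 3,550,689 required, 3,550,689 in favor — approved.
Series B: a majority of 2556248 is 1278125; 1,278,125 required, 1,278,241 in favor — approved.
Series C: 4/5 of 3493053 = 2794442.40, rounded up to 2794443; 2,794,443 required, 2,794,394 in favor — not approved.
Series D: a majority of 3456663 is 1728332; 1,728,332 required, 1,728,332 in favor — approved.

Not approved — the Series C shares did not give the required vote.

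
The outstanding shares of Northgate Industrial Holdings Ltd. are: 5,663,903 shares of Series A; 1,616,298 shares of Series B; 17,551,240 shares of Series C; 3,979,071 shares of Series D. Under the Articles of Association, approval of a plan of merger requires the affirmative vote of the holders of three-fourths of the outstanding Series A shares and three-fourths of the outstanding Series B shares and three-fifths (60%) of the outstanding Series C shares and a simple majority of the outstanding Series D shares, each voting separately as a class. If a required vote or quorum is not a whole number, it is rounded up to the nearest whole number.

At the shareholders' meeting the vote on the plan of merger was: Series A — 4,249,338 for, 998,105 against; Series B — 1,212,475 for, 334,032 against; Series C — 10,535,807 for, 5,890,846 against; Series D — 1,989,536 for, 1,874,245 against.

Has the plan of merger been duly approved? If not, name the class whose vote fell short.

Series A: 3/4 of 5663903 = 4247927.25, rounded up to 4247928; 4,247,928 required, 4,249,338 in favor — approved.
Series B: 3/4 of 1616298 = 1212223.50, rounded up to 1212224; 1,212,224 required, 1,212,475 in favor — approved.
Series C: 3/5 of 17551240 = 10530744; 10,530,744 required, 10,535,807 in favor — approved.
Series D: a majority of 3979071 is 1989536; 1,989,536 required, 1,989,536 in favor — approved.

Approved — every class gave the required vote.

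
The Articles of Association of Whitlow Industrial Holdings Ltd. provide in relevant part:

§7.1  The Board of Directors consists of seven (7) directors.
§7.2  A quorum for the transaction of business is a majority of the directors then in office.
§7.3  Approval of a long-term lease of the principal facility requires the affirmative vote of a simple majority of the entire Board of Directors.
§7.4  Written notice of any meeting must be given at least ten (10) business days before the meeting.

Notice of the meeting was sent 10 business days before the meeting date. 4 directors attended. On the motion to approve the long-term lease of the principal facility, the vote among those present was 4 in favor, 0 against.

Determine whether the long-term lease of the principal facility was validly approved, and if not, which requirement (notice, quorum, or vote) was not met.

Valid — all requirements satisfied.

Notice: 10 business days given; 10 required (10 ≥ 10). Satisfied.
Quorum: 4 present; quorum is 4. Satisfied.
Vote: the long-term lease of the principal facility requires a majority of the entire Board of Directors (7). A majority of 7 is 4, so 4 affirmative votes are needed; 4 voted in favor. Satisfied.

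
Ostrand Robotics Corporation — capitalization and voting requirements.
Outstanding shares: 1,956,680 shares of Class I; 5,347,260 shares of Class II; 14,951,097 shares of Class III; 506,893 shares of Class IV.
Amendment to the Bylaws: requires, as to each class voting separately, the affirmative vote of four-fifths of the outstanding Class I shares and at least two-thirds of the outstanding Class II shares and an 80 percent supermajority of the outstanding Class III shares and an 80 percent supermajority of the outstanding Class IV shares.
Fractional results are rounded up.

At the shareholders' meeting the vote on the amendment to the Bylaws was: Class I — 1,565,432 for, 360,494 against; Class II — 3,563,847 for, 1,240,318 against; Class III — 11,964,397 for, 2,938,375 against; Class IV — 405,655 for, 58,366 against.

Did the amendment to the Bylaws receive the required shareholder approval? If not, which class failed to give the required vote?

Not approved — the Class II shares did not give the required vote.

Class I: 4/5 of 1956680 = 1565344; 1,565,344 required, 1,565,432 in favor — approved.
Class II: 2/3 of 5347260 = 3564840; 3,564,840 required, 3,563,847 in favor — not approved.
Class III: 4/5 of 14951097 = 11960877.60, rounded up to 11960878; 11,960,878 required, 11,964,397 in favor — approved.
Class IV: 4/5 of 506893 = 405514.40, rounded up to 405515; 405,515 required, 405,655 in favor — approved.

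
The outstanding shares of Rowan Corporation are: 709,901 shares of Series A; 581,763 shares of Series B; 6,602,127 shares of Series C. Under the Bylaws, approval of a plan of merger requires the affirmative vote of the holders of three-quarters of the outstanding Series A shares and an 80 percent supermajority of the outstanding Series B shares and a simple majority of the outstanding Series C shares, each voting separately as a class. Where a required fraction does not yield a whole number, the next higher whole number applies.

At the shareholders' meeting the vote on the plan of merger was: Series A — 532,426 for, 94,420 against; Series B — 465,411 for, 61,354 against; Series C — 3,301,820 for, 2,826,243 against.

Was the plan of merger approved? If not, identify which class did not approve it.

Series A: 3/4 of 709901 = 532425.75, rounded up to 532426; 532,426 required, 532,426 in favor — approved.
Series B: 4/5 of 581763 = 465410.40, rounded up to 465411; 465,411 required, 465,411 in favor — approved.
Series C: a majority of 6602127 is 3301064; 3,301,064 required, 3,301,820 in favor — approved.

Approved — every class gave the required vote.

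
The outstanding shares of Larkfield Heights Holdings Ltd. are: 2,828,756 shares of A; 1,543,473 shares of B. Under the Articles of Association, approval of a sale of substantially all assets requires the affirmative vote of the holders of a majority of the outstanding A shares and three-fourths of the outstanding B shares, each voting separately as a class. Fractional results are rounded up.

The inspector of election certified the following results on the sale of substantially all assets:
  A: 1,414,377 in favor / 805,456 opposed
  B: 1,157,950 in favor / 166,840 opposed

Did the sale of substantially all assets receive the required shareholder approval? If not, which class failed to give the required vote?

A: a majority of 2828756 is 1414379; 1,414,379 required, 1,414,377 in favor — not approved.
B: 3/4 of 1543473 = 1157604.75, rounded up to 1157605; 1,157,605 required, 1,157,950 in favor — approved.

Not approved — the A shares did not give the required vote.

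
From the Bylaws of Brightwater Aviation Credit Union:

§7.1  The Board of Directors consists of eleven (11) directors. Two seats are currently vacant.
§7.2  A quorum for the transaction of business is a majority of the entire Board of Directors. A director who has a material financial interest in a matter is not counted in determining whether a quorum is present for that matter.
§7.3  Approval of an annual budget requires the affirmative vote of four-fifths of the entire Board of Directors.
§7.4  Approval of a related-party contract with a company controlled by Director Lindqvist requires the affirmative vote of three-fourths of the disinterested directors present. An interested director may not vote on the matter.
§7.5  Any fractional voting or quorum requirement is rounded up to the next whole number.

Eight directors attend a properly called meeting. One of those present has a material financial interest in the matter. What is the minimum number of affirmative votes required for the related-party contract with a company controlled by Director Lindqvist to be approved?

6

The related-party contract with a company controlled by Director Lindqvist requires three-fourths of the disinterested directors present (8 − 1 = 7).
3/4 of 7 = 5.25, rounded up to 6.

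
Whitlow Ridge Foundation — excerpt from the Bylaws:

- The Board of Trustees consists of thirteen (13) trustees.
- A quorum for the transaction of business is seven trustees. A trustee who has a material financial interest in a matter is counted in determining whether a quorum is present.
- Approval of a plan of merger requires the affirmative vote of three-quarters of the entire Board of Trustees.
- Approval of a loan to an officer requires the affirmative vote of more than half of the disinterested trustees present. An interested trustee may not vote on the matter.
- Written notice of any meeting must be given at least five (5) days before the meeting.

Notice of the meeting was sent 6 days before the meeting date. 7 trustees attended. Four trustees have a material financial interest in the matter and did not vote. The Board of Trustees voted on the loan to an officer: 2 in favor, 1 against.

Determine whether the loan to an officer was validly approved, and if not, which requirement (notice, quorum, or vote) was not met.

Valid — all requirements satisfied.

Notice: 6 days given; 5 required (6 ≥ 5). Satisfied.
Quorum: 7 present (interested trustees count toward quorum); quorum is 7. Satisfied.
Vote: the loan to an officer requires a majority of the disinterested trustees present (7 − 4 = 3). A majority of 3 is 2, so 2 affirmative votes are needed; 2 voted in favor. Satisfied.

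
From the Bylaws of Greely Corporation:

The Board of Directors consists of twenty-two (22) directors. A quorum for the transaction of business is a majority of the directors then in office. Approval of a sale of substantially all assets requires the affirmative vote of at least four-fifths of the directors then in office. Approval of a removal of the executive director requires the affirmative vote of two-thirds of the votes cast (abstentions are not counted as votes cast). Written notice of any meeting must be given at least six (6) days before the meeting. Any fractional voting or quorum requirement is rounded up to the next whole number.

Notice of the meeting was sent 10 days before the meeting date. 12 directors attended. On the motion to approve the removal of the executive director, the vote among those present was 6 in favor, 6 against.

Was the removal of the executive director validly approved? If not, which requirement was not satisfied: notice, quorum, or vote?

Notice: 10 days given; 6 required (10 ≥ 6). Satisfied.
Quorum: 12 present; quorum is 12. Satisfied.
Vote: the removal of the executive director requires two-thirds of the votes cast (12). 2/3 of 12 = 8, so 8 affirmative votes are needed; 6 voted in favor. Not satisfied.

Invalid — vote requirement not satisfied.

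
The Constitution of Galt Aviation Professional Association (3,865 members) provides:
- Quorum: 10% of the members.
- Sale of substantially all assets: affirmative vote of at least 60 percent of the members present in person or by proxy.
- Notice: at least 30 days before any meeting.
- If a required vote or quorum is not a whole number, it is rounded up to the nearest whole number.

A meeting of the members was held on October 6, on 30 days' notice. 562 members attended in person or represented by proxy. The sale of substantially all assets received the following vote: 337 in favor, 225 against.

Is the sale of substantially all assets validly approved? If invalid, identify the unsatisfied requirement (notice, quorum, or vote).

Notice: 30 days given; 30 required. Satisfied.
Quorum: 10% of 3,865 = 386.50, rounded up to 387; 562 present. Satisfied.
Vote: requires three-fifths of those present (562); 3/5 of 562 = 337.20, rounded up to 338, so 338 needed; 337 in favor. Not satisfied.

Invalid — vote requirement not satisfied.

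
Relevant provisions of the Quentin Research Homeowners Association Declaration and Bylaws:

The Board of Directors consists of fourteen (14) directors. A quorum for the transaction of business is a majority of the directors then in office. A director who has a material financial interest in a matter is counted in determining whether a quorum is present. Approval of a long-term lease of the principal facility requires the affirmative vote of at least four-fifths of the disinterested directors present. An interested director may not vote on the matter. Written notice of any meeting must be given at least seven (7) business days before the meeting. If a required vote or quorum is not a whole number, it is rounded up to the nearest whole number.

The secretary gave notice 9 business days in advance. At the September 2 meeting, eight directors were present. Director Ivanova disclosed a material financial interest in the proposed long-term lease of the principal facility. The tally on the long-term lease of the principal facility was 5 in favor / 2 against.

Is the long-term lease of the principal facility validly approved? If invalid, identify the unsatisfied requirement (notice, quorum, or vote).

Notice: 9 business days given; 7 required (9 ≥ 7). Satisfied.
Quorum: 8 present (interested directors count toward quorum); quorum is 8. Satisfied.
Vote: the long-term lease of the principal facility requires four-fifths of the disinterested directors present (8 − 1 = 7). 4/5 of 7 = 5.60, rounded up to 6, so 6 affirmative votes are needed; 5 voted in favor. Not satisfied.

Invalid — vote requirement not satisfied.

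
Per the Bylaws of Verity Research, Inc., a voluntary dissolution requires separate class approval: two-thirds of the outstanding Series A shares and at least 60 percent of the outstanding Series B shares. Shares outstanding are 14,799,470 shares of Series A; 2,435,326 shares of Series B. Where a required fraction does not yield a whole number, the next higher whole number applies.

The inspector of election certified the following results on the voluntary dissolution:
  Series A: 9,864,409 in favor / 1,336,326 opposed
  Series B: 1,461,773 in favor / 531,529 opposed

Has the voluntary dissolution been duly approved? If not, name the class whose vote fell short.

Series A: 2/3 of 14799470 = 9866313.33, rounded up to 9866314; 9,866,314 required, 9,864,409 in favor — not approved.
Series B: 3/5 of 2435326 = 1461195.60, rounded up to 1461196; 1,461,196 required, 1,461,773 in favor — approved.

Not approved — the Series A shares did not give the required vote.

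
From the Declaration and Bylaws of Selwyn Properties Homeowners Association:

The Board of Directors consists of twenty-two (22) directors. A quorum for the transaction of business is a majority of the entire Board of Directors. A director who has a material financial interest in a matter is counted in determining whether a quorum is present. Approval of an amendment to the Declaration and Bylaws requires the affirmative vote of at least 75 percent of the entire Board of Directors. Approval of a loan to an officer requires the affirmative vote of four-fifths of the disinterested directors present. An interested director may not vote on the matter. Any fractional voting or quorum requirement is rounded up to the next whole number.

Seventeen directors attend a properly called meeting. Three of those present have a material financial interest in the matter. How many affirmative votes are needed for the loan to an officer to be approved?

The loan to an officer requires four-fifths of the disinterested directors present (17 − 3 = 14).
4/5 of 14 = 11.20, rounded up to 12.

12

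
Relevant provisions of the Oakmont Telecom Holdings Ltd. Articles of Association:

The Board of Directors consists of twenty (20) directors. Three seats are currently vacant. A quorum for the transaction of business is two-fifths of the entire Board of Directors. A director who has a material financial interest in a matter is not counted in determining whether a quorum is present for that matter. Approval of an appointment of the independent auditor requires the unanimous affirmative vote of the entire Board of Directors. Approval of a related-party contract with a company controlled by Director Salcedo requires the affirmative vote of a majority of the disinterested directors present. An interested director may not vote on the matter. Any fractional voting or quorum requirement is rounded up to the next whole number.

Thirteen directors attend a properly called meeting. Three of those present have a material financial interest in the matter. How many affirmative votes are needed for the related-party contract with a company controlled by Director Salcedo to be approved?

The related-party contract with a company controlled by Director Salcedo requires a majority of the disinterested directors present (13 − 3 = 10).
A majority of 10 is 6.

6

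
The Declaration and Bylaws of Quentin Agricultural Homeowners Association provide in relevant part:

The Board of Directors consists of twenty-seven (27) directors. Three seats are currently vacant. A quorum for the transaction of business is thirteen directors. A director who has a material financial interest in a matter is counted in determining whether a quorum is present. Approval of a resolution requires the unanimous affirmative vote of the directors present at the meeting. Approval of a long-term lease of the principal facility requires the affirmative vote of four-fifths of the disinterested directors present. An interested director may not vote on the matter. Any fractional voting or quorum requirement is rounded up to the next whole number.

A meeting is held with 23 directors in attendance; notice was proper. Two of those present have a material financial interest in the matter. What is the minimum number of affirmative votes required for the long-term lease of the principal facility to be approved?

The long-term lease of the principal facility requires four-fifths of the disinterested directors present (23 − 2 = 21).
4/5 of 21 = 16.80, rounded up to 17.

17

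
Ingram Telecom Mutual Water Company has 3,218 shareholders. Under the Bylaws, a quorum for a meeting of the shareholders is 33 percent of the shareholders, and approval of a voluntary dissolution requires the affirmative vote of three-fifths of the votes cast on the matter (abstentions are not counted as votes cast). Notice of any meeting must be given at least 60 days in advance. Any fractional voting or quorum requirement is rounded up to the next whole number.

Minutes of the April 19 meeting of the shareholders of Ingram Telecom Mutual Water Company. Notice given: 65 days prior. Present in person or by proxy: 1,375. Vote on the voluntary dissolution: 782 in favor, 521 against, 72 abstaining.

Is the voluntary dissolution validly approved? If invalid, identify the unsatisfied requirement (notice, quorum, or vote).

Valid — all requirements satisfied.

Notice: 65 days given; 60 required. Satisfied.
Quorum: 33% of 3,218 = 1,061.94, rounded up to 1,062; 1,375 present. Satisfied.
Vote: requires three-fifths of the votes cast (1,375 − 72 abstaining = 1,303); 3/5 of 1303 = 781.80, rounded up to 782, so 782 needed; 782 in favor. Satisfied.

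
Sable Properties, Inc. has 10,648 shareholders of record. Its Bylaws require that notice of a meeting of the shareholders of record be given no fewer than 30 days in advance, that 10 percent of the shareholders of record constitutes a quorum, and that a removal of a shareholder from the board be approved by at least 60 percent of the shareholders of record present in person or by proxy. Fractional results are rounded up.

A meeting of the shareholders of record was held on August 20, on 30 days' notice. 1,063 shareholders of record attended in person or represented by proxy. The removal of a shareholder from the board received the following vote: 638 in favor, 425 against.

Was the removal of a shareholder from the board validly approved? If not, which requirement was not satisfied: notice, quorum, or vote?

Invalid — quorum requirement not satisfied.

Notice: 30 days given; 30 required. Satisfied.
Quorum: 10% of 10,648 = 1,064.80, rounded up to 1,065; 1,063 present. Not satisfied.
Vote: requires three-fifths of those present (1,063); 3/5 of 1063 = 637.80, rounded up to 638, so 638 needed; 638 in favor. Satisfied.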